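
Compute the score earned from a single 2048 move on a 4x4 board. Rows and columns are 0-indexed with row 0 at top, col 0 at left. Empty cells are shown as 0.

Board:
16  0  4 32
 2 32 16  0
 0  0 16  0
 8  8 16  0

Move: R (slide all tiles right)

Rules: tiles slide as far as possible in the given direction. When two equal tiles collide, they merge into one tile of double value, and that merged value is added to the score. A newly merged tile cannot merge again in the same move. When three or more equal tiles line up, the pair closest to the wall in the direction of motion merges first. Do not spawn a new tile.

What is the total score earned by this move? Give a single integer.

Slide right:
row 0: [16, 0, 4, 32] -> [0, 16, 4, 32]  score +0 (running 0)
row 1: [2, 32, 16, 0] -> [0, 2, 32, 16]  score +0 (running 0)
row 2: [0, 0, 16, 0] -> [0, 0, 0, 16]  score +0 (running 0)
row 3: [8, 8, 16, 0] -> [0, 0, 16, 16]  score +16 (running 16)
Board after move:
 0 16  4 32
 0  2 32 16
 0  0  0 16
 0  0 16 16

Answer: 16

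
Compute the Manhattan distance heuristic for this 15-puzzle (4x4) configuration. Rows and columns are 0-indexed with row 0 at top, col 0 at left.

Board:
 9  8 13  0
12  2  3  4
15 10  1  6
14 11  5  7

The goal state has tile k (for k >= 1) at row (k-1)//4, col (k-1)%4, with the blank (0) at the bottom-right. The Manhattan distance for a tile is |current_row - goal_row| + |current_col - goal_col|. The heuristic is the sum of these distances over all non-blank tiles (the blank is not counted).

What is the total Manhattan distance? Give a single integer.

Tile 9: at (0,0), goal (2,0), distance |0-2|+|0-0| = 2
Tile 8: at (0,1), goal (1,3), distance |0-1|+|1-3| = 3
Tile 13: at (0,2), goal (3,0), distance |0-3|+|2-0| = 5
Tile 12: at (1,0), goal (2,3), distance |1-2|+|0-3| = 4
Tile 2: at (1,1), goal (0,1), distance |1-0|+|1-1| = 1
Tile 3: at (1,2), goal (0,2), distance |1-0|+|2-2| = 1
Tile 4: at (1,3), goal (0,3), distance |1-0|+|3-3| = 1
Tile 15: at (2,0), goal (3,2), distance |2-3|+|0-2| = 3
Tile 10: at (2,1), goal (2,1), distance |2-2|+|1-1| = 0
Tile 1: at (2,2), goal (0,0), distance |2-0|+|2-0| = 4
Tile 6: at (2,3), goal (1,1), distance |2-1|+|3-1| = 3
Tile 14: at (3,0), goal (3,1), distance |3-3|+|0-1| = 1
Tile 11: at (3,1), goal (2,2), distance |3-2|+|1-2| = 2
Tile 5: at (3,2), goal (1,0), distance |3-1|+|2-0| = 4
Tile 7: at (3,3), goal (1,2), distance |3-1|+|3-2| = 3
Sum: 2 + 3 + 5 + 4 + 1 + 1 + 1 + 3 + 0 + 4 + 3 + 1 + 2 + 4 + 3 = 37

Answer: 37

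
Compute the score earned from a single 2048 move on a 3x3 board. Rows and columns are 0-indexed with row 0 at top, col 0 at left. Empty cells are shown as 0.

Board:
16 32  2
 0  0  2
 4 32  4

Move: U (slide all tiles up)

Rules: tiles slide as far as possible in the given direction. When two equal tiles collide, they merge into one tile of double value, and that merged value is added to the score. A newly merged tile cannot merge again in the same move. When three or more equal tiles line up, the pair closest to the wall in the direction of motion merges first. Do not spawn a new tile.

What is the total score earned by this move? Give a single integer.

Answer: 68

Derivation:
Slide up:
col 0: [16, 0, 4] -> [16, 4, 0]  score +0 (running 0)
col 1: [32, 0, 32] -> [64, 0, 0]  score +64 (running 64)
col 2: [2, 2, 4] -> [4, 4, 0]  score +4 (running 68)
Board after move:
16 64  4
 4  0  4
 0  0  0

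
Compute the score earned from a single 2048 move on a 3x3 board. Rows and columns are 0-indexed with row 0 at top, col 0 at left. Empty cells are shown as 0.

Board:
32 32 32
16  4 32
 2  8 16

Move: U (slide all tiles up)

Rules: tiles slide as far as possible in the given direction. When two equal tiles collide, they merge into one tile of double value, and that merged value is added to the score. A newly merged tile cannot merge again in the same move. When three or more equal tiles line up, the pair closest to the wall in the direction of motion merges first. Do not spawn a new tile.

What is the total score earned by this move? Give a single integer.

Slide up:
col 0: [32, 16, 2] -> [32, 16, 2]  score +0 (running 0)
col 1: [32, 4, 8] -> [32, 4, 8]  score +0 (running 0)
col 2: [32, 32, 16] -> [64, 16, 0]  score +64 (running 64)
Board after move:
32 32 64
16  4 16
 2  8  0

Answer: 64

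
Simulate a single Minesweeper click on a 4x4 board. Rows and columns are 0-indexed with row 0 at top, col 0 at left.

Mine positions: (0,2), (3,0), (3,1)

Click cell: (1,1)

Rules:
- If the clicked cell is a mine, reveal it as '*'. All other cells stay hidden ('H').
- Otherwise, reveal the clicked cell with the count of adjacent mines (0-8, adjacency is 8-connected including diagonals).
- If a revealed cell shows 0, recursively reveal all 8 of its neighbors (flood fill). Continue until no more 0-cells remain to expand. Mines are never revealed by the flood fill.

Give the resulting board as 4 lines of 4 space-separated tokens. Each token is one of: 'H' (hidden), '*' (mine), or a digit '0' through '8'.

H H H H
H 1 H H
H H H H
H H H H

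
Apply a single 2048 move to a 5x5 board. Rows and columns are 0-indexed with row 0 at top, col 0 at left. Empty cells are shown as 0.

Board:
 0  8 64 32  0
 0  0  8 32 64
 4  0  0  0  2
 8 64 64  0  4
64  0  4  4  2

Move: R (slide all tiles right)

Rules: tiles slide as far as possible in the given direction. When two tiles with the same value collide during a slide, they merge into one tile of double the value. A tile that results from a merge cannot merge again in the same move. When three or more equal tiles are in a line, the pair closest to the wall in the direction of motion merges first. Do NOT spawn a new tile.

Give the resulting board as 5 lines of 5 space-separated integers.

Answer:   0   0   8  64  32
  0   0   8  32  64
  0   0   0   4   2
  0   0   8 128   4
  0   0  64   8   2

Derivation:
Slide right:
row 0: [0, 8, 64, 32, 0] -> [0, 0, 8, 64, 32]
row 1: [0, 0, 8, 32, 64] -> [0, 0, 8, 32, 64]
row 2: [4, 0, 0, 0, 2] -> [0, 0, 0, 4, 2]
row 3: [8, 64, 64, 0, 4] -> [0, 0, 8, 128, 4]
row 4: [64, 0, 4, 4, 2] -> [0, 0, 64, 8, 2]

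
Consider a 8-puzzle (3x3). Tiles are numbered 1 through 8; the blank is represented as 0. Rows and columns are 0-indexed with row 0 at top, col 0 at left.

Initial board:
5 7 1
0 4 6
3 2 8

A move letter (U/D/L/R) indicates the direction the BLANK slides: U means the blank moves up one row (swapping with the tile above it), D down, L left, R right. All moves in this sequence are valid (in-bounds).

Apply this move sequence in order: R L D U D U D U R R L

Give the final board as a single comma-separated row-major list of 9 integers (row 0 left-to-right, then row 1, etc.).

After move 1 (R):
5 7 1
4 0 6
3 2 8

After move 2 (L):
5 7 1
0 4 6
3 2 8

After move 3 (D):
5 7 1
3 4 6
0 2 8

After move 4 (U):
5 7 1
0 4 6
3 2 8

After move 5 (D):
5 7 1
3 4 6
0 2 8

After move 6 (U):
5 7 1
0 4 6
3 2 8

After move 7 (D):
5 7 1
3 4 6
0 2 8

After move 8 (U):
5 7 1
0 4 6
3 2 8

After move 9 (R):
5 7 1
4 0 6
3 2 8

After move 10 (R):
5 7 1
4 6 0
3 2 8

After move 11 (L):
5 7 1
4 0 6
3 2 8

Answer: 5, 7, 1, 4, 0, 6, 3, 2, 8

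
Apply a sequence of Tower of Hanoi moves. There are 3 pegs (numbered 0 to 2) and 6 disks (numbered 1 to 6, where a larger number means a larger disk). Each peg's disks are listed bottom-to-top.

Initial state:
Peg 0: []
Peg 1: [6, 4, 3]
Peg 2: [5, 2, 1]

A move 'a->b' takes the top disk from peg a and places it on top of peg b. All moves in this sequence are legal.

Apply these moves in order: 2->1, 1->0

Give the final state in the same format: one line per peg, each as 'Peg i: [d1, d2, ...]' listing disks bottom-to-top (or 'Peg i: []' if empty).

After move 1 (2->1):
Peg 0: []
Peg 1: [6, 4, 3, 1]
Peg 2: [5, 2]

After move 2 (1->0):
Peg 0: [1]
Peg 1: [6, 4, 3]
Peg 2: [5, 2]

Answer: Peg 0: [1]
Peg 1: [6, 4, 3]
Peg 2: [5, 2]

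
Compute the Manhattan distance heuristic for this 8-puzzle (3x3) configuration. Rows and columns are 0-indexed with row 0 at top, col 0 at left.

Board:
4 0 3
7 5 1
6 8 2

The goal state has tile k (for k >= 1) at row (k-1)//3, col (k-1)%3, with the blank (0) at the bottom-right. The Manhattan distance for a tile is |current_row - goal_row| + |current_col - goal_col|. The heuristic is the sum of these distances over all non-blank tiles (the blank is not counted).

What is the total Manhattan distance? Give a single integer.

Tile 4: (0,0)->(1,0) = 1
Tile 3: (0,2)->(0,2) = 0
Tile 7: (1,0)->(2,0) = 1
Tile 5: (1,1)->(1,1) = 0
Tile 1: (1,2)->(0,0) = 3
Tile 6: (2,0)->(1,2) = 3
Tile 8: (2,1)->(2,1) = 0
Tile 2: (2,2)->(0,1) = 3
Sum: 1 + 0 + 1 + 0 + 3 + 3 + 0 + 3 = 11

Answer: 11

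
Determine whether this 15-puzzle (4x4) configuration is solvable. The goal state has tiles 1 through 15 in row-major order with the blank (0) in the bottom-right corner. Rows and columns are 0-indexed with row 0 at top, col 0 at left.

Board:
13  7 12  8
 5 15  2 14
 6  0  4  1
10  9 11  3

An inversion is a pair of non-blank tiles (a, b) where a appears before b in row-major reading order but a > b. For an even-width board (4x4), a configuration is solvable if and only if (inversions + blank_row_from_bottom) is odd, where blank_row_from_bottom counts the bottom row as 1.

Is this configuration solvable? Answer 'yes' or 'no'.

Answer: no

Derivation:
Inversions: 64
Blank is in row 2 (0-indexed from top), which is row 2 counting from the bottom (bottom = 1).
64 + 2 = 66, which is even, so the puzzle is not solvable.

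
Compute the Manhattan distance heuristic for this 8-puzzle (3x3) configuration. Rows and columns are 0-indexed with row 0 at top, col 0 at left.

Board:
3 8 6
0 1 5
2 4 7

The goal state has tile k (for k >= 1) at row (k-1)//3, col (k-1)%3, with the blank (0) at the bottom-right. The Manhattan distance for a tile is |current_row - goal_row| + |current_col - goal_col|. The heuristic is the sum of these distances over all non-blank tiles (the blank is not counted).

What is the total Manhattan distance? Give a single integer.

Tile 3: at (0,0), goal (0,2), distance |0-0|+|0-2| = 2
Tile 8: at (0,1), goal (2,1), distance |0-2|+|1-1| = 2
Tile 6: at (0,2), goal (1,2), distance |0-1|+|2-2| = 1
Tile 1: at (1,1), goal (0,0), distance |1-0|+|1-0| = 2
Tile 5: at (1,2), goal (1,1), distance |1-1|+|2-1| = 1
Tile 2: at (2,0), goal (0,1), distance |2-0|+|0-1| = 3
Tile 4: at (2,1), goal (1,0), distance |2-1|+|1-0| = 2
Tile 7: at (2,2), goal (2,0), distance |2-2|+|2-0| = 2
Sum: 2 + 2 + 1 + 2 + 1 + 3 + 2 + 2 = 15

Answer: 15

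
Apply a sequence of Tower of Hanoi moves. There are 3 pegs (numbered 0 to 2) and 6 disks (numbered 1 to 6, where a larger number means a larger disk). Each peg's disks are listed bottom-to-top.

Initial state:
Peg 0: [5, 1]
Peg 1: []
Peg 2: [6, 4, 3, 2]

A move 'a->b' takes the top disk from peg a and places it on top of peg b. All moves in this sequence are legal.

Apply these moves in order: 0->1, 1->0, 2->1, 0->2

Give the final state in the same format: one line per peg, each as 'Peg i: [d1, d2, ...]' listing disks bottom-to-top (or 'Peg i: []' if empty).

After move 1 (0->1):
Peg 0: [5]
Peg 1: [1]
Peg 2: [6, 4, 3, 2]

After move 2 (1->0):
Peg 0: [5, 1]
Peg 1: []
Peg 2: [6, 4, 3, 2]

After move 3 (2->1):
Peg 0: [5, 1]
Peg 1: [2]
Peg 2: [6, 4, 3]

After move 4 (0->2):
Peg 0: [5]
Peg 1: [2]
Peg 2: [6, 4, 3, 1]

Answer: Peg 0: [5]
Peg 1: [2]
Peg 2: [6, 4, 3, 1]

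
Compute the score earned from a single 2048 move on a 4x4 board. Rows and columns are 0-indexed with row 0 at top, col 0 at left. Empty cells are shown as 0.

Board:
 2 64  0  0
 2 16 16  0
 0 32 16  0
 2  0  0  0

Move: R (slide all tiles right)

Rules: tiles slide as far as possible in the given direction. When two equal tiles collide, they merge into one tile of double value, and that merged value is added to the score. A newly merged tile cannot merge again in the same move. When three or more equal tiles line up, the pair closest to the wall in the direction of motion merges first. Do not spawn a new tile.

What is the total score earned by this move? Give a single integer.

Answer: 32

Derivation:
Slide right:
row 0: [2, 64, 0, 0] -> [0, 0, 2, 64]  score +0 (running 0)
row 1: [2, 16, 16, 0] -> [0, 0, 2, 32]  score +32 (running 32)
row 2: [0, 32, 16, 0] -> [0, 0, 32, 16]  score +0 (running 32)
row 3: [2, 0, 0, 0] -> [0, 0, 0, 2]  score +0 (running 32)
Board after move:
 0  0  2 64
 0  0  2 32
 0  0 32 16
 0  0  0  2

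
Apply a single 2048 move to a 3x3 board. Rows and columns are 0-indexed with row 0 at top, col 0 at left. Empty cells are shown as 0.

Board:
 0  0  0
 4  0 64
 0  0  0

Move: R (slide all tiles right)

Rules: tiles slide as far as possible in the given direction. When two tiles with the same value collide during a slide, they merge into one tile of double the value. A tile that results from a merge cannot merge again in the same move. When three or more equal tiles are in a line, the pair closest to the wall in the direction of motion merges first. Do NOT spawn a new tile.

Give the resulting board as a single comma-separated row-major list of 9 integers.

Slide right:
row 0: [0, 0, 0] -> [0, 0, 0]
row 1: [4, 0, 64] -> [0, 4, 64]
row 2: [0, 0, 0] -> [0, 0, 0]

Answer: 0, 0, 0, 0, 4, 64, 0, 0, 0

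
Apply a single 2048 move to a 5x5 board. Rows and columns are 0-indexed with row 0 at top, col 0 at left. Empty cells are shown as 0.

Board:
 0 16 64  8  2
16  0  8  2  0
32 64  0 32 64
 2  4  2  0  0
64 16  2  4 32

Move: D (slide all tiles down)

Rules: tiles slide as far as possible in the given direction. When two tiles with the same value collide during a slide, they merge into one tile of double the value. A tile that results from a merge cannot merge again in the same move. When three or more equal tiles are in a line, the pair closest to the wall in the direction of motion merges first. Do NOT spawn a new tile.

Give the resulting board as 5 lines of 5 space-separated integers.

Slide down:
col 0: [0, 16, 32, 2, 64] -> [0, 16, 32, 2, 64]
col 1: [16, 0, 64, 4, 16] -> [0, 16, 64, 4, 16]
col 2: [64, 8, 0, 2, 2] -> [0, 0, 64, 8, 4]
col 3: [8, 2, 32, 0, 4] -> [0, 8, 2, 32, 4]
col 4: [2, 0, 64, 0, 32] -> [0, 0, 2, 64, 32]

Answer:  0  0  0  0  0
16 16  0  8  0
32 64 64  2  2
 2  4  8 32 64
64 16  4  4 32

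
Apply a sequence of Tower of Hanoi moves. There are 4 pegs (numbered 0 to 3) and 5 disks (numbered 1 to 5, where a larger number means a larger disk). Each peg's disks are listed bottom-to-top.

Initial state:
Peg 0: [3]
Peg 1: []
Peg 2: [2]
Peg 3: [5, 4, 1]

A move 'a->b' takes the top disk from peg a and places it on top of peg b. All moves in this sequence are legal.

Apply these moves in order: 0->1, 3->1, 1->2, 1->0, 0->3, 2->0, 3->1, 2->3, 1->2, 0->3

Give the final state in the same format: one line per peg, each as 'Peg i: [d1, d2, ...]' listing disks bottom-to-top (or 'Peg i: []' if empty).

After move 1 (0->1):
Peg 0: []
Peg 1: [3]
Peg 2: [2]
Peg 3: [5, 4, 1]

After move 2 (3->1):
Peg 0: []
Peg 1: [3, 1]
Peg 2: [2]
Peg 3: [5, 4]

After move 3 (1->2):
Peg 0: []
Peg 1: [3]
Peg 2: [2, 1]
Peg 3: [5, 4]

After move 4 (1->0):
Peg 0: [3]
Peg 1: []
Peg 2: [2, 1]
Peg 3: [5, 4]

After move 5 (0->3):
Peg 0: []
Peg 1: []
Peg 2: [2, 1]
Peg 3: [5, 4, 3]

After move 6 (2->0):
Peg 0: [1]
Peg 1: []
Peg 2: [2]
Peg 3: [5, 4, 3]

After move 7 (3->1):
Peg 0: [1]
Peg 1: [3]
Peg 2: [2]
Peg 3: [5, 4]

After move 8 (2->3):
Peg 0: [1]
Peg 1: [3]
Peg 2: []
Peg 3: [5, 4, 2]

After move 9 (1->2):
Peg 0: [1]
Peg 1: []
Peg 2: [3]
Peg 3: [5, 4, 2]

After move 10 (0->3):
Peg 0: []
Peg 1: []
Peg 2: [3]
Peg 3: [5, 4, 2, 1]

Answer: Peg 0: []
Peg 1: []
Peg 2: [3]
Peg 3: [5, 4, 2, 1]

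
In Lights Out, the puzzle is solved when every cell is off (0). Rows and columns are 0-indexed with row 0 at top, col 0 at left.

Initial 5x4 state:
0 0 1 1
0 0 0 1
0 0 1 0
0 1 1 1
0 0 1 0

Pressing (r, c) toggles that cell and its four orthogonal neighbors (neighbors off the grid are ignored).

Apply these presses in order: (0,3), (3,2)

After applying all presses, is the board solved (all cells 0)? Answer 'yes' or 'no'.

Answer: yes

Derivation:
After press 1 at (0,3):
0 0 0 0
0 0 0 0
0 0 1 0
0 1 1 1
0 0 1 0

After press 2 at (3,2):
0 0 0 0
0 0 0 0
0 0 0 0
0 0 0 0
0 0 0 0

Lights still on: 0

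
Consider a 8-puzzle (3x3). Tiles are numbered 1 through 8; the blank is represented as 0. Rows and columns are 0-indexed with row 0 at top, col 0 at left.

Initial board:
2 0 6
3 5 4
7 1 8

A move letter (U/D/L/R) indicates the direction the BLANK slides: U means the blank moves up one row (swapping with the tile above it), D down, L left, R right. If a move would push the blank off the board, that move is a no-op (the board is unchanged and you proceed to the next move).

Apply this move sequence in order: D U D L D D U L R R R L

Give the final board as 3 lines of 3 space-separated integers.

Answer: 2 5 6
3 0 4
7 1 8

Derivation:
After move 1 (D):
2 5 6
3 0 4
7 1 8

After move 2 (U):
2 0 6
3 5 4
7 1 8

After move 3 (D):
2 5 6
3 0 4
7 1 8

After move 4 (L):
2 5 6
0 3 4
7 1 8

After move 5 (D):
2 5 6
7 3 4
0 1 8

After move 6 (D):
2 5 6
7 3 4
0 1 8

After move 7 (U):
2 5 6
0 3 4
7 1 8

After move 8 (L):
2 5 6
0 3 4
7 1 8

After move 9 (R):
2 5 6
3 0 4
7 1 8

After move 10 (R):
2 5 6
3 4 0
7 1 8

After move 11 (R):
2 5 6
3 4 0
7 1 8

After move 12 (L):
2 5 6
3 0 4
7 1 8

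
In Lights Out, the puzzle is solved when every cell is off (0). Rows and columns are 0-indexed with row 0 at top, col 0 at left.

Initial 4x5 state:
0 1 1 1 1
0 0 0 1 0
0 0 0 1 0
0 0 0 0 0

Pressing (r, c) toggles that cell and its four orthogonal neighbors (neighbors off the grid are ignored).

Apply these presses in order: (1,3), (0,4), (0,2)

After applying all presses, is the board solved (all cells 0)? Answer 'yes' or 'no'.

After press 1 at (1,3):
0 1 1 0 1
0 0 1 0 1
0 0 0 0 0
0 0 0 0 0

After press 2 at (0,4):
0 1 1 1 0
0 0 1 0 0
0 0 0 0 0
0 0 0 0 0

After press 3 at (0,2):
0 0 0 0 0
0 0 0 0 0
0 0 0 0 0
0 0 0 0 0

Lights still on: 0

Answer: yes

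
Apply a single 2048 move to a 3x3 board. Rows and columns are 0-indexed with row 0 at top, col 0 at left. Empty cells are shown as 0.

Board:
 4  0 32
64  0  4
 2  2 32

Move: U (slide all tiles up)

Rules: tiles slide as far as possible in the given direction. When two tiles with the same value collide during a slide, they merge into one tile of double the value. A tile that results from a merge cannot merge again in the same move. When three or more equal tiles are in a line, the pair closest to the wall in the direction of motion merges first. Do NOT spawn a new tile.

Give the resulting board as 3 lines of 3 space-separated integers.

Answer:  4  2 32
64  0  4
 2  0 32

Derivation:
Slide up:
col 0: [4, 64, 2] -> [4, 64, 2]
col 1: [0, 0, 2] -> [2, 0, 0]
col 2: [32, 4, 32] -> [32, 4, 32]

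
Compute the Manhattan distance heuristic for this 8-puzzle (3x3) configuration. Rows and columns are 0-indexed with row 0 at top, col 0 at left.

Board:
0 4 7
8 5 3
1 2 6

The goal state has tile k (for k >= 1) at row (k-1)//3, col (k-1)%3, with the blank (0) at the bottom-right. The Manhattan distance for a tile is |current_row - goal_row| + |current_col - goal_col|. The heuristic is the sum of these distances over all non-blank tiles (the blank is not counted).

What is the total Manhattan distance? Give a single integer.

Answer: 14

Derivation:
Tile 4: at (0,1), goal (1,0), distance |0-1|+|1-0| = 2
Tile 7: at (0,2), goal (2,0), distance |0-2|+|2-0| = 4
Tile 8: at (1,0), goal (2,1), distance |1-2|+|0-1| = 2
Tile 5: at (1,1), goal (1,1), distance |1-1|+|1-1| = 0
Tile 3: at (1,2), goal (0,2), distance |1-0|+|2-2| = 1
Tile 1: at (2,0), goal (0,0), distance |2-0|+|0-0| = 2
Tile 2: at (2,1), goal (0,1), distance |2-0|+|1-1| = 2
Tile 6: at (2,2), goal (1,2), distance |2-1|+|2-2| = 1
Sum: 2 + 4 + 2 + 0 + 1 + 2 + 2 + 1 = 14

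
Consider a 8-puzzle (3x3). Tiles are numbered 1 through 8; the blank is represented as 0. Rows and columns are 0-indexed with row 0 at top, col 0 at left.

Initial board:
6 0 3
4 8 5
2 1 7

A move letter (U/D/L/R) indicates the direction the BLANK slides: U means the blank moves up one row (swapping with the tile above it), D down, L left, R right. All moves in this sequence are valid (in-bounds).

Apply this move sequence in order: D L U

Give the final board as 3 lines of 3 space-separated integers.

Answer: 0 8 3
6 4 5
2 1 7

Derivation:
After move 1 (D):
6 8 3
4 0 5
2 1 7

After move 2 (L):
6 8 3
0 4 5
2 1 7

After move 3 (U):
0 8 3
6 4 5
2 1 7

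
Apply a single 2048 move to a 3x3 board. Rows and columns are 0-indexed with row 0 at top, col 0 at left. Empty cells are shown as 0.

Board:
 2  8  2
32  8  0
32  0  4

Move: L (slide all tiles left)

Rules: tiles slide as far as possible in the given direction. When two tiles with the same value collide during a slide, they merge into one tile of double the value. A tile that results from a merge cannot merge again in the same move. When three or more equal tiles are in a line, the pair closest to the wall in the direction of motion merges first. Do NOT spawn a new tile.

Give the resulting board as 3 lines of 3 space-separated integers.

Slide left:
row 0: [2, 8, 2] -> [2, 8, 2]
row 1: [32, 8, 0] -> [32, 8, 0]
row 2: [32, 0, 4] -> [32, 4, 0]

Answer:  2  8  2
32  8  0
32  4  0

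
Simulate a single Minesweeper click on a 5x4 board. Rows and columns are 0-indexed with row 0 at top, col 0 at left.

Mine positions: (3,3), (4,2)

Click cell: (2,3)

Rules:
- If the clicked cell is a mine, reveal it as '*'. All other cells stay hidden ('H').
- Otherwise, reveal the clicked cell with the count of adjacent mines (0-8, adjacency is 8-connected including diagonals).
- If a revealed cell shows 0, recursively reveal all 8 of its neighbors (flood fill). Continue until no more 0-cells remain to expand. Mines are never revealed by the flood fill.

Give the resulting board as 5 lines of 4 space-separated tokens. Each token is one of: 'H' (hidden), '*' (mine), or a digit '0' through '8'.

H H H H
H H H H
H H H 1
H H H H
H H H H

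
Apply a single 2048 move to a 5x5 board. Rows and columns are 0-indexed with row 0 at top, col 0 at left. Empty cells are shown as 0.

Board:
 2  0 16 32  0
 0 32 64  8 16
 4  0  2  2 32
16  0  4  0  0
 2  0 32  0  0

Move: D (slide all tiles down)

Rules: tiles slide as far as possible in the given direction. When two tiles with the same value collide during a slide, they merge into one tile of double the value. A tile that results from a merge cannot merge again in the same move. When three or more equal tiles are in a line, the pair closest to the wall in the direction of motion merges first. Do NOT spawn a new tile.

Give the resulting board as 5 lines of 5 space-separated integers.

Slide down:
col 0: [2, 0, 4, 16, 2] -> [0, 2, 4, 16, 2]
col 1: [0, 32, 0, 0, 0] -> [0, 0, 0, 0, 32]
col 2: [16, 64, 2, 4, 32] -> [16, 64, 2, 4, 32]
col 3: [32, 8, 2, 0, 0] -> [0, 0, 32, 8, 2]
col 4: [0, 16, 32, 0, 0] -> [0, 0, 0, 16, 32]

Answer:  0  0 16  0  0
 2  0 64  0  0
 4  0  2 32  0
16  0  4  8 16
 2 32 32  2 32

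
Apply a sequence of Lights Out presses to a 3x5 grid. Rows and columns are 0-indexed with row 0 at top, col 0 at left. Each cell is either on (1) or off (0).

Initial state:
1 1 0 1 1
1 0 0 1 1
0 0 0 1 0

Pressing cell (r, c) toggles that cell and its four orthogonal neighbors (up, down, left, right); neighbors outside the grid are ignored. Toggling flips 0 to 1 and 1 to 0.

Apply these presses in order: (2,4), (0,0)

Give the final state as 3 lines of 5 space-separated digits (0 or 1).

Answer: 0 0 0 1 1
0 0 0 1 0
0 0 0 0 1

Derivation:
After press 1 at (2,4):
1 1 0 1 1
1 0 0 1 0
0 0 0 0 1

After press 2 at (0,0):
0 0 0 1 1
0 0 0 1 0
0 0 0 0 1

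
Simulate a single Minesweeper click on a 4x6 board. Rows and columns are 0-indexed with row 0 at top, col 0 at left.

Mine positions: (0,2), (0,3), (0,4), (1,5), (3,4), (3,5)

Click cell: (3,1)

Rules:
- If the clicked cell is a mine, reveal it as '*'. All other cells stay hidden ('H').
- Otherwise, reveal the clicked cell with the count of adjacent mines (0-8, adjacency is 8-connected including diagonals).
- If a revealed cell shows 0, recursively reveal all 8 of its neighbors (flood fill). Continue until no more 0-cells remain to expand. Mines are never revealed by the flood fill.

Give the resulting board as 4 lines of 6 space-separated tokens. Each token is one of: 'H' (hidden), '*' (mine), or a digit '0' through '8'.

0 1 H H H H
0 1 2 3 H H
0 0 0 1 H H
0 0 0 1 H H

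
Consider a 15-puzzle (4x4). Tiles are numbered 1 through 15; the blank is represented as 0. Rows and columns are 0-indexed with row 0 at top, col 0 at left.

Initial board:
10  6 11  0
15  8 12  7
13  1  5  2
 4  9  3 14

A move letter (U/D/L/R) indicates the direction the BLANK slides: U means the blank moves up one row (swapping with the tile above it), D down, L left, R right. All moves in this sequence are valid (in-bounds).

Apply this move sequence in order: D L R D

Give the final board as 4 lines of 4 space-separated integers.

Answer: 10  6 11  7
15  8 12  2
13  1  5  0
 4  9  3 14

Derivation:
After move 1 (D):
10  6 11  7
15  8 12  0
13  1  5  2
 4  9  3 14

After move 2 (L):
10  6 11  7
15  8  0 12
13  1  5  2
 4  9  3 14

After move 3 (R):
10  6 11  7
15  8 12  0
13  1  5  2
 4  9  3 14

After move 4 (D):
10  6 11  7
15  8 12  2
13  1  5  0
 4  9  3 14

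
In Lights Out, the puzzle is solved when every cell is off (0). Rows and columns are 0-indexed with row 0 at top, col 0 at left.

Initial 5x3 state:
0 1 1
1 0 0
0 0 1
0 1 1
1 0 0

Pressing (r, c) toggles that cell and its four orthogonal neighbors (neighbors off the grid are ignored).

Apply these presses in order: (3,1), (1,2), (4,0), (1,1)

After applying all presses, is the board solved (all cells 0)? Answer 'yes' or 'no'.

After press 1 at (3,1):
0 1 1
1 0 0
0 1 1
1 0 0
1 1 0

After press 2 at (1,2):
0 1 0
1 1 1
0 1 0
1 0 0
1 1 0

After press 3 at (4,0):
0 1 0
1 1 1
0 1 0
0 0 0
0 0 0

After press 4 at (1,1):
0 0 0
0 0 0
0 0 0
0 0 0
0 0 0

Lights still on: 0

Answer: yes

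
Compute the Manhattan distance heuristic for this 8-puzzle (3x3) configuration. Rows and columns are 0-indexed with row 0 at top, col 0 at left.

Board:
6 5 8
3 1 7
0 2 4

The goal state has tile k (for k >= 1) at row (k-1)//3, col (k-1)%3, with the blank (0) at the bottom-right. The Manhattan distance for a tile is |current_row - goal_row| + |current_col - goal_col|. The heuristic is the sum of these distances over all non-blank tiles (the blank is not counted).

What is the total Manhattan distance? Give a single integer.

Answer: 20

Derivation:
Tile 6: at (0,0), goal (1,2), distance |0-1|+|0-2| = 3
Tile 5: at (0,1), goal (1,1), distance |0-1|+|1-1| = 1
Tile 8: at (0,2), goal (2,1), distance |0-2|+|2-1| = 3
Tile 3: at (1,0), goal (0,2), distance |1-0|+|0-2| = 3
Tile 1: at (1,1), goal (0,0), distance |1-0|+|1-0| = 2
Tile 7: at (1,2), goal (2,0), distance |1-2|+|2-0| = 3
Tile 2: at (2,1), goal (0,1), distance |2-0|+|1-1| = 2
Tile 4: at (2,2), goal (1,0), distance |2-1|+|2-0| = 3
Sum: 3 + 1 + 3 + 3 + 2 + 3 + 2 + 3 = 20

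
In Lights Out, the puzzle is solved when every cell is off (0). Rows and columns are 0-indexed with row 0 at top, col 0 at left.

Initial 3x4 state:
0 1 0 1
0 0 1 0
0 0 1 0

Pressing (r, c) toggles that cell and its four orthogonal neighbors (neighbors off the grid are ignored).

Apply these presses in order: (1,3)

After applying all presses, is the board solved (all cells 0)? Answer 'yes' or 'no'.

After press 1 at (1,3):
0 1 0 0
0 0 0 1
0 0 1 1

Lights still on: 4

Answer: no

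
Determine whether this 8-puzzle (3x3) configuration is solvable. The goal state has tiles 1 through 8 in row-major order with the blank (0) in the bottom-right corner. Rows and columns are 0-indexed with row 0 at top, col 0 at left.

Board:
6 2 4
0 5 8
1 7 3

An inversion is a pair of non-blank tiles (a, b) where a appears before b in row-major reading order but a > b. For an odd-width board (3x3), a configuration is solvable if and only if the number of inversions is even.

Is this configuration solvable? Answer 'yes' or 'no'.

Inversions (pairs i<j in row-major order where tile[i] > tile[j] > 0): 14
14 is even, so the puzzle is solvable.

Answer: yes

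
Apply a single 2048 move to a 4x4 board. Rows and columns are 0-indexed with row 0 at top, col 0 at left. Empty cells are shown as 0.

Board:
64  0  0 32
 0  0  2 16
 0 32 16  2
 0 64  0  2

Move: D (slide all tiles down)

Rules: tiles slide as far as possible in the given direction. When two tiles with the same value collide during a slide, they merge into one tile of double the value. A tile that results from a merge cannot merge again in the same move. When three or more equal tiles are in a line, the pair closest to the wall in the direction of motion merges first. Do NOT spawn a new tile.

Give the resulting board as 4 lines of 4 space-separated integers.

Answer:  0  0  0  0
 0  0  0 32
 0 32  2 16
64 64 16  4

Derivation:
Slide down:
col 0: [64, 0, 0, 0] -> [0, 0, 0, 64]
col 1: [0, 0, 32, 64] -> [0, 0, 32, 64]
col 2: [0, 2, 16, 0] -> [0, 0, 2, 16]
col 3: [32, 16, 2, 2] -> [0, 32, 16, 4]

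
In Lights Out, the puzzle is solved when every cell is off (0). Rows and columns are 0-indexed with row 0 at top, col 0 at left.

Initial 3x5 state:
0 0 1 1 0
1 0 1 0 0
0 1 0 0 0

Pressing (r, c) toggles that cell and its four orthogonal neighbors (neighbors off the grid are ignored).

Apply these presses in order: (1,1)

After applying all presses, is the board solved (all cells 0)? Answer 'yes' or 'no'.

Answer: no

Derivation:
After press 1 at (1,1):
0 1 1 1 0
0 1 0 0 0
0 0 0 0 0

Lights still on: 4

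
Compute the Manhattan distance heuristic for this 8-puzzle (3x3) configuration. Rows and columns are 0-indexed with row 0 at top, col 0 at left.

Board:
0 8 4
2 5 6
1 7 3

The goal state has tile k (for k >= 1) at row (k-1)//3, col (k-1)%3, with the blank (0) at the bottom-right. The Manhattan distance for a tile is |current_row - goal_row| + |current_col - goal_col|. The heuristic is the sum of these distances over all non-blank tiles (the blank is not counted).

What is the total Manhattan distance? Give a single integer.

Answer: 12

Derivation:
Tile 8: (0,1)->(2,1) = 2
Tile 4: (0,2)->(1,0) = 3
Tile 2: (1,0)->(0,1) = 2
Tile 5: (1,1)->(1,1) = 0
Tile 6: (1,2)->(1,2) = 0
Tile 1: (2,0)->(0,0) = 2
Tile 7: (2,1)->(2,0) = 1
Tile 3: (2,2)->(0,2) = 2
Sum: 2 + 3 + 2 + 0 + 0 + 2 + 1 + 2 = 12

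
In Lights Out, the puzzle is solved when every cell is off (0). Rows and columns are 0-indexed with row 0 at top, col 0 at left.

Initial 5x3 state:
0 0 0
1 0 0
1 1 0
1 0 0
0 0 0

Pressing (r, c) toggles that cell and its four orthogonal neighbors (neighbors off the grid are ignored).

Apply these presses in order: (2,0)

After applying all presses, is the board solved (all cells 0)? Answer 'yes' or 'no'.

After press 1 at (2,0):
0 0 0
0 0 0
0 0 0
0 0 0
0 0 0

Lights still on: 0

Answer: yes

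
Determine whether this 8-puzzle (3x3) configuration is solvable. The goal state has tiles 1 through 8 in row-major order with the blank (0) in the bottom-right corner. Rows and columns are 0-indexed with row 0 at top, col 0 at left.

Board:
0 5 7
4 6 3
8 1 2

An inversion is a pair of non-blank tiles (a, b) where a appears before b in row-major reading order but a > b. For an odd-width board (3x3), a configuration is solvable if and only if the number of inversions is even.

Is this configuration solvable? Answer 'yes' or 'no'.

Answer: no

Derivation:
Inversions (pairs i<j in row-major order where tile[i] > tile[j] > 0): 19
19 is odd, so the puzzle is not solvable.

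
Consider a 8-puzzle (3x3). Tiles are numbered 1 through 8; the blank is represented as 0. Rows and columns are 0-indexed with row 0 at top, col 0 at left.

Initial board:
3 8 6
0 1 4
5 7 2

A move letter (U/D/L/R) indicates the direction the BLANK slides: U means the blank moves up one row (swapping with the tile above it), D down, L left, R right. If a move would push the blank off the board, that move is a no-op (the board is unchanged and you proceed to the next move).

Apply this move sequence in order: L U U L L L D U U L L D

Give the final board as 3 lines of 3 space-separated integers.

After move 1 (L):
3 8 6
0 1 4
5 7 2

After move 2 (U):
0 8 6
3 1 4
5 7 2

After move 3 (U):
0 8 6
3 1 4
5 7 2

After move 4 (L):
0 8 6
3 1 4
5 7 2

After move 5 (L):
0 8 6
3 1 4
5 7 2

After move 6 (L):
0 8 6
3 1 4
5 7 2

After move 7 (D):
3 8 6
0 1 4
5 7 2

After move 8 (U):
0 8 6
3 1 4
5 7 2

After move 9 (U):
0 8 6
3 1 4
5 7 2

After move 10 (L):
0 8 6
3 1 4
5 7 2

After move 11 (L):
0 8 6
3 1 4
5 7 2

After move 12 (D):
3 8 6
0 1 4
5 7 2

Answer: 3 8 6
0 1 4
5 7 2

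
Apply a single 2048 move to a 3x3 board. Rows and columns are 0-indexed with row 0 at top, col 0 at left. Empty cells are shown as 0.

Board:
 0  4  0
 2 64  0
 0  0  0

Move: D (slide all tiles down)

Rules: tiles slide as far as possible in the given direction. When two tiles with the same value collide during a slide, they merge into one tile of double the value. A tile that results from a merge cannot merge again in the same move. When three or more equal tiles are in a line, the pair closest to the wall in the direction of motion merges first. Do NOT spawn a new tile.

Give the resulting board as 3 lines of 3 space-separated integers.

Answer:  0  0  0
 0  4  0
 2 64  0

Derivation:
Slide down:
col 0: [0, 2, 0] -> [0, 0, 2]
col 1: [4, 64, 0] -> [0, 4, 64]
col 2: [0, 0, 0] -> [0, 0, 0]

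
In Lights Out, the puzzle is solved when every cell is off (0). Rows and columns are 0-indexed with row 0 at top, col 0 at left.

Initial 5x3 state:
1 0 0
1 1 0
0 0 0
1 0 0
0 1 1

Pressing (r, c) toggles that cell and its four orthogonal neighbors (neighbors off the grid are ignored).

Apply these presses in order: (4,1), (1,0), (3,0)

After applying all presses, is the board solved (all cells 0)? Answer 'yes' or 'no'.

After press 1 at (4,1):
1 0 0
1 1 0
0 0 0
1 1 0
1 0 0

After press 2 at (1,0):
0 0 0
0 0 0
1 0 0
1 1 0
1 0 0

After press 3 at (3,0):
0 0 0
0 0 0
0 0 0
0 0 0
0 0 0

Lights still on: 0

Answer: yes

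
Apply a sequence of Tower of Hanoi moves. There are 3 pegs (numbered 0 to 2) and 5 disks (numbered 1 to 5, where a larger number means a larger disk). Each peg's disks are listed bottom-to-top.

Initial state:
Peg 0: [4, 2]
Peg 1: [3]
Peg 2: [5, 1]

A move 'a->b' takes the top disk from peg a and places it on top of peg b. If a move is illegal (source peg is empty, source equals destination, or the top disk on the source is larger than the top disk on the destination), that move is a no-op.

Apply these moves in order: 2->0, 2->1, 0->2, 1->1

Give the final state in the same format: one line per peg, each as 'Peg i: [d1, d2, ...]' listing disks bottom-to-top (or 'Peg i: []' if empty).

After move 1 (2->0):
Peg 0: [4, 2, 1]
Peg 1: [3]
Peg 2: [5]

After move 2 (2->1):
Peg 0: [4, 2, 1]
Peg 1: [3]
Peg 2: [5]

After move 3 (0->2):
Peg 0: [4, 2]
Peg 1: [3]
Peg 2: [5, 1]

After move 4 (1->1):
Peg 0: [4, 2]
Peg 1: [3]
Peg 2: [5, 1]

Answer: Peg 0: [4, 2]
Peg 1: [3]
Peg 2: [5, 1]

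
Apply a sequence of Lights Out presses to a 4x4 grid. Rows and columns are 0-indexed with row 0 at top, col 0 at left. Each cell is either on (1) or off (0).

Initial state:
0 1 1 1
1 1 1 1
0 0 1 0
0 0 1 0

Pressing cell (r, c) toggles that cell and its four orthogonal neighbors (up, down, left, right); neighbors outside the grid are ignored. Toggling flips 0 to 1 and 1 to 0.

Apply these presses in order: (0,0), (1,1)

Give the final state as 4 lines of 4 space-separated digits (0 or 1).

Answer: 1 1 1 1
1 0 0 1
0 1 1 0
0 0 1 0

Derivation:
After press 1 at (0,0):
1 0 1 1
0 1 1 1
0 0 1 0
0 0 1 0

After press 2 at (1,1):
1 1 1 1
1 0 0 1
0 1 1 0
0 0 1 0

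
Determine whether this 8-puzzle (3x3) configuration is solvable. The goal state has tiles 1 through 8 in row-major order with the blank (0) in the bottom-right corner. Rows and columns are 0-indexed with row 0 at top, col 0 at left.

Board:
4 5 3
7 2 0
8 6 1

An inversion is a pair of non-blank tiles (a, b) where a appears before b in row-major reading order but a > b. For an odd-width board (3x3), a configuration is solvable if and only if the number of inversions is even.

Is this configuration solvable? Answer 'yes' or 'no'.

Inversions (pairs i<j in row-major order where tile[i] > tile[j] > 0): 15
15 is odd, so the puzzle is not solvable.

Answer: no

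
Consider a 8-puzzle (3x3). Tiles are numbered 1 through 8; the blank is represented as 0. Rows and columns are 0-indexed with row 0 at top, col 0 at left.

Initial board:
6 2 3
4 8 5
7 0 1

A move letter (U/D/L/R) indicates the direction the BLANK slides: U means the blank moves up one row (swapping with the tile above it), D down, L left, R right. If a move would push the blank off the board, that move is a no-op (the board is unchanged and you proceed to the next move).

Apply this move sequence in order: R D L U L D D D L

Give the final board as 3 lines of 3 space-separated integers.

Answer: 6 2 3
7 4 5
0 8 1

Derivation:
After move 1 (R):
6 2 3
4 8 5
7 1 0

After move 2 (D):
6 2 3
4 8 5
7 1 0

After move 3 (L):
6 2 3
4 8 5
7 0 1

After move 4 (U):
6 2 3
4 0 5
7 8 1

After move 5 (L):
6 2 3
0 4 5
7 8 1

After move 6 (D):
6 2 3
7 4 5
0 8 1

After move 7 (D):
6 2 3
7 4 5
0 8 1

After move 8 (D):
6 2 3
7 4 5
0 8 1

After move 9 (L):
6 2 3
7 4 5
0 8 1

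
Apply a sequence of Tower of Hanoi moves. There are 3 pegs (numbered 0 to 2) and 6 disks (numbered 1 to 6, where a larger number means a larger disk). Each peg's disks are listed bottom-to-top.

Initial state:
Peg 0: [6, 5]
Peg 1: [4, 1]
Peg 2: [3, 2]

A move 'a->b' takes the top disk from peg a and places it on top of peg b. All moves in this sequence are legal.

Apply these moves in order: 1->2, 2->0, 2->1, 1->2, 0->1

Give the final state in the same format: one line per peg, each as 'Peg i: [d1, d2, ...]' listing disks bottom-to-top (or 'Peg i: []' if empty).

After move 1 (1->2):
Peg 0: [6, 5]
Peg 1: [4]
Peg 2: [3, 2, 1]

After move 2 (2->0):
Peg 0: [6, 5, 1]
Peg 1: [4]
Peg 2: [3, 2]

After move 3 (2->1):
Peg 0: [6, 5, 1]
Peg 1: [4, 2]
Peg 2: [3]

After move 4 (1->2):
Peg 0: [6, 5, 1]
Peg 1: [4]
Peg 2: [3, 2]

After move 5 (0->1):
Peg 0: [6, 5]
Peg 1: [4, 1]
Peg 2: [3, 2]

Answer: Peg 0: [6, 5]
Peg 1: [4, 1]
Peg 2: [3, 2]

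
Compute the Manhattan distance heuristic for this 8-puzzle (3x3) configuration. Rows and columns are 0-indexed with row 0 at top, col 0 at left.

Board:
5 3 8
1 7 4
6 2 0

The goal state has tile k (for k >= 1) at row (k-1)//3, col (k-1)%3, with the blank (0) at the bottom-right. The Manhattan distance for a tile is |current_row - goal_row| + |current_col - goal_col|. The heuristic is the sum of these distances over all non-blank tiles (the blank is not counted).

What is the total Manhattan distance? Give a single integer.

Answer: 16

Derivation:
Tile 5: at (0,0), goal (1,1), distance |0-1|+|0-1| = 2
Tile 3: at (0,1), goal (0,2), distance |0-0|+|1-2| = 1
Tile 8: at (0,2), goal (2,1), distance |0-2|+|2-1| = 3
Tile 1: at (1,0), goal (0,0), distance |1-0|+|0-0| = 1
Tile 7: at (1,1), goal (2,0), distance |1-2|+|1-0| = 2
Tile 4: at (1,2), goal (1,0), distance |1-1|+|2-0| = 2
Tile 6: at (2,0), goal (1,2), distance |2-1|+|0-2| = 3
Tile 2: at (2,1), goal (0,1), distance |2-0|+|1-1| = 2
Sum: 2 + 1 + 3 + 1 + 2 + 2 + 3 + 2 = 16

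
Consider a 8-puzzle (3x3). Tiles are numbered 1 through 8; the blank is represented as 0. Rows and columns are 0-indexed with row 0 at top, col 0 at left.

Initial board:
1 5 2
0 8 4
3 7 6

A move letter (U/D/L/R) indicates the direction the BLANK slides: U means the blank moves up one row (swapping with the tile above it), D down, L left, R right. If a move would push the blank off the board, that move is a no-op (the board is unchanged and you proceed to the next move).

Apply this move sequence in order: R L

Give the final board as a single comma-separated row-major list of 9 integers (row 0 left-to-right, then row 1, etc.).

Answer: 1, 5, 2, 0, 8, 4, 3, 7, 6

Derivation:
After move 1 (R):
1 5 2
8 0 4
3 7 6

After move 2 (L):
1 5 2
0 8 4
3 7 6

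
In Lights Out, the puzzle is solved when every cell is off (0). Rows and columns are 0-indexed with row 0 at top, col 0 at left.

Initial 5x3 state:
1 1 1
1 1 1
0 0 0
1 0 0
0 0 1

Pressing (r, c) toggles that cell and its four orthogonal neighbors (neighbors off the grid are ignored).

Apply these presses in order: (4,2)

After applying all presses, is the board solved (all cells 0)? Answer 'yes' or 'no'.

Answer: no

Derivation:
After press 1 at (4,2):
1 1 1
1 1 1
0 0 0
1 0 1
0 1 0

Lights still on: 9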